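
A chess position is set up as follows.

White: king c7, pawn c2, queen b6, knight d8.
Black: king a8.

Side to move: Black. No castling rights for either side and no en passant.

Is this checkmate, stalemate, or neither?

Black to move; black king on a8.
In check: no.
King squares — a7: attacked by Qb6; b7: attacked by Qb6; b8: attacked by Qb6.
Legal moves for Black: none.
Not in check and no legal moves → stalemate.

stalemate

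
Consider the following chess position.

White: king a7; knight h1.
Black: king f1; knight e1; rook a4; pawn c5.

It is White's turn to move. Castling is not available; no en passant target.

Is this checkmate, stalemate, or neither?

White to move; white king on a7.
In check: yes, from the black rook on a4.
King squares — a6: attacked by Ra4; b6: available; b7: available; a8: attacked by Ra4; b8: available.
Legal moves for White: Kb8, Kb7, Kb6.
White is in check but has 3 legal moves → neither.

neither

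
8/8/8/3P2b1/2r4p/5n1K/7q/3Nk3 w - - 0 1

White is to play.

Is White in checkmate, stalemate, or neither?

checkmate

White to move; white king on h3.
In check: yes, from the black queen on h2.
King squares — g2: attacked by Qh2; h2: attacked by Nf3; g3: attacked by Qh2; g4: attacked by Rc4; h4: attacked by Qh2.
Legal moves for White: none.
In check with no legal moves → checkmate.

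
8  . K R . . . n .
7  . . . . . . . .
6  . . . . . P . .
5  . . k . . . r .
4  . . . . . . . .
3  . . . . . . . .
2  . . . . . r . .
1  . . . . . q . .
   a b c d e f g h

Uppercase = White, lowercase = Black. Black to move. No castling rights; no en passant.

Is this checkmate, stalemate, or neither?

Black to move; black king on c5.
In check: yes, from the white rook on c8.
Legal moves for Black: Kd6, Kb6, Kd5, Kb5, Kd4, Kb4.
Black is in check but has 6 legal moves → neither.

neither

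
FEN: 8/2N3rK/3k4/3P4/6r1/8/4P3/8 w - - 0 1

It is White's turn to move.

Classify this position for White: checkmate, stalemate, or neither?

neither

White to move; white king on h7.
In check: yes, from the black rook on g7.
King squares — g6: attacked by Rg4; h6: available; g7: attacked by Rg4; g8: attacked by Rg7; h8: available.
Legal moves for White: Kh8, Kh6.
White is in check but has 2 legal moves → neither.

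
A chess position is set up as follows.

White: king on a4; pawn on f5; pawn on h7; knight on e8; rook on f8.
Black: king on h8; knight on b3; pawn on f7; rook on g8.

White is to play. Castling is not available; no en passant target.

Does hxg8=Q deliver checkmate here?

yes

After hxg8=Q: black king on h8; in check: yes, from the white queen on g8.
King squares — g7: attacked by Ne8; h7: attacked by Qg8; g8: attacked by Rf8.
Black has no legal moves → checkmate.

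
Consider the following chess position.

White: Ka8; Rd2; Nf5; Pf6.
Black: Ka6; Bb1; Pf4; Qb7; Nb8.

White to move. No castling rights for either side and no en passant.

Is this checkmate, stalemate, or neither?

checkmate

White to move; white king on a8.
In check: yes, from the black queen on b7.
King squares — a7: attacked by Ka6; b7: attacked by Ka6; b8: attacked by Qb7.
Legal moves for White: none.
In check with no legal moves → checkmate.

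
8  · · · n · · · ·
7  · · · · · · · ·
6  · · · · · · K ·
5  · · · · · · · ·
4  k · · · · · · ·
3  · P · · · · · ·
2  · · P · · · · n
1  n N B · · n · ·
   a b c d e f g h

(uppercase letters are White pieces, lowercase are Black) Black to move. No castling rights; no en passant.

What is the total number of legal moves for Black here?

Black to move; king on a4.
In check: yes, from the white pawn on b3.
Legal moves: Kb5, Ka5, Kb4, Nxb3.
Count: 4.

4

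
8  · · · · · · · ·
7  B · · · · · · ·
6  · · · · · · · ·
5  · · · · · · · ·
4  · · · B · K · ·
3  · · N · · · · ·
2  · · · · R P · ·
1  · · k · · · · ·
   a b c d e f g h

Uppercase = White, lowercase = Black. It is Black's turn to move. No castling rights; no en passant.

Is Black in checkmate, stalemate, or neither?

Black to move; black king on c1.
In check: no.
King squares — b1: attacked by Nc3; d1: attacked by Nc3; b2: attacked by Re2; c2: attacked by Re2; d2: attacked by Re2.
Legal moves for Black: none.
Not in check and no legal moves → stalemate.

stalemate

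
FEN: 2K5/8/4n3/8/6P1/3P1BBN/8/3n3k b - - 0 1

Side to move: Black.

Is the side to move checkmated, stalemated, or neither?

checkmate

Black to move; black king on h1.
In check: yes, from the white bishop on f3.
King squares — g1: attacked by Nh3; g2: attacked by Bf3; h2: attacked by Bg3.
Legal moves for Black: none.
In check with no legal moves → checkmate.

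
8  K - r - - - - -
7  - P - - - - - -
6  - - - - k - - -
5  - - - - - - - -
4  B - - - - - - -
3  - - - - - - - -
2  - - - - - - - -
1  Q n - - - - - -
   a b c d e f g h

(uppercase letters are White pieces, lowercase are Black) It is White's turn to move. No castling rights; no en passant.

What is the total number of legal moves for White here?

White to move; king on a8.
In check: yes, from the black rook on c8.
Legal moves: Ka7, bxc8=Q+, bxc8=R, bxc8=B+, bxc8=N, b8=Q, b8=R, b8=B, b8=N.
Count: 9.

9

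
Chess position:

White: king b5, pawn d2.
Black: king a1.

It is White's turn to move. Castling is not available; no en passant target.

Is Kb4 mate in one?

no

After Kb4: black king on a1; in check: no.
Black is not in check, so this cannot be checkmate.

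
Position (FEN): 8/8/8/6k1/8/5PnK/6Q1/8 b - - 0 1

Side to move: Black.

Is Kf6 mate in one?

After Kf6: white king on h3; in check: no.
White is not in check, so this cannot be checkmate.

no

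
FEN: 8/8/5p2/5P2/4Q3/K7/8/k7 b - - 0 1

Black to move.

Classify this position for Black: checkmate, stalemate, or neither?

stalemate

Black to move; black king on a1.
In check: no.
King squares — b1: attacked by Qe4; a2: attacked by Ka3; b2: attacked by Ka3.
Legal moves for Black: none.
Not in check and no legal moves → stalemate.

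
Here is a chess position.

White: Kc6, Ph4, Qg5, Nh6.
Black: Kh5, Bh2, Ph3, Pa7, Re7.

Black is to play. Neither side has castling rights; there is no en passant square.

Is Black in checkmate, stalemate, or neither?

Black to move; black king on h5.
In check: yes, from the white queen on g5.
King squares — g4: attacked by Qg5; h4: attacked by Qg5; g5: attacked by Ph4; g6: attacked by Qg5; h6: attacked by Qg5.
Legal moves for Black: none.
In check with no legal moves → checkmate.

checkmate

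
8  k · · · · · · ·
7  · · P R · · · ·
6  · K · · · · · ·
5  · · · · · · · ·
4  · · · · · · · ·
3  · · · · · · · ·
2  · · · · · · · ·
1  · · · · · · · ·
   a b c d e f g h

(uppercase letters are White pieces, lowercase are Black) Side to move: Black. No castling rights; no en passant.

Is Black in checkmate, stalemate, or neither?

stalemate

Black to move; black king on a8.
In check: no.
King squares — a7: attacked by Kb6; b7: attacked by Kb6; b8: attacked by Pc7.
Legal moves for Black: none.
Not in check and no legal moves → stalemate.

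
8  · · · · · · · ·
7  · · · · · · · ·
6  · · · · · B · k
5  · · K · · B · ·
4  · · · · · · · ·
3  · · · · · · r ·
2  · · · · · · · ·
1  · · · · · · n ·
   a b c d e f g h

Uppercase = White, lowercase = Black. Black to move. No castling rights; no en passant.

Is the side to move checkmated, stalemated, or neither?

Black to move; black king on h6.
In check: no.
Legal moves for Black: Kh5, Rg8, Rg7, Rg6, Rg5, Rg4, Rh3, Rf3, Re3, Rd3, Rc3+, Rb3, Ra3, Rg2, Nh3, Nf3, Ne2.
Black has 17 legal moves and is not in check → neither.

neither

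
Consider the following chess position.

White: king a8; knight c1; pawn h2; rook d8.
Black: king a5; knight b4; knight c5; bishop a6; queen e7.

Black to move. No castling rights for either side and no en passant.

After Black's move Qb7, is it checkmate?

After Qb7: white king on a8; in check: yes, from the black queen on b7.
King squares — a7: attacked by Qb7; b7: attacked by Nc5; b8: attacked by Qb7.
White has no legal moves → checkmate.

yes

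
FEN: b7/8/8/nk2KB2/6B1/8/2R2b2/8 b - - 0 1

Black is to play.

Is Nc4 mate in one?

After Nc4: white king on e5; in check: yes, from the black knight on c4.
White has 4 legal replies: Kf6, Ke6, Kf4, Rxc4.
In check but a legal move exists → not checkmate.

no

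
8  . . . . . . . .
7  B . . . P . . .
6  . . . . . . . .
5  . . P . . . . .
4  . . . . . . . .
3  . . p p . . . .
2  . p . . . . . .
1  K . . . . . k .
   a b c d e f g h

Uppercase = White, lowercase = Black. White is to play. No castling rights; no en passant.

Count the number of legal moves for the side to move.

2

White to move; king on a1.
In check: yes, from the black pawn on b2.
Legal moves: Ka2, Kb1.
Count: 2.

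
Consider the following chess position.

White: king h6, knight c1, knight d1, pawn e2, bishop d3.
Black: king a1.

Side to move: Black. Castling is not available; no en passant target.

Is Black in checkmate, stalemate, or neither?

Black to move; black king on a1.
In check: no.
King squares — b1: attacked by Bd3; a2: attacked by Nc1; b2: attacked by Nd1.
Legal moves for Black: none.
Not in check and no legal moves → stalemate.

stalemate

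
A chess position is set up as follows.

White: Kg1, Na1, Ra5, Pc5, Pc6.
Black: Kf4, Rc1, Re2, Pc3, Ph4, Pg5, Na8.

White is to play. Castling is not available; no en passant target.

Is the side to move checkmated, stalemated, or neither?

checkmate

White to move; white king on g1.
In check: yes, from the black rook on c1.
King squares — f1: attacked by Rc1; h1: attacked by Rc1; f2: attacked by Re2; g2: attacked by Re2; h2: attacked by Re2.
Legal moves for White: none.
In check with no legal moves → checkmate.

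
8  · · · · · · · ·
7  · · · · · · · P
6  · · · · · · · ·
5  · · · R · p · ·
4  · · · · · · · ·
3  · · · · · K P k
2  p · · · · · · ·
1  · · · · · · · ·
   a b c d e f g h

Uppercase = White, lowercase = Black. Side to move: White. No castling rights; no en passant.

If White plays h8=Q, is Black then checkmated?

After h8=Q: black king on h3; in check: yes, from the white queen on h8.
King squares — g2: attacked by Kf3; h2: attacked by Qh8; g3: attacked by Kf3; g4: attacked by Kf3; h4: attacked by Pg3.
Black has no legal moves → checkmate.

yes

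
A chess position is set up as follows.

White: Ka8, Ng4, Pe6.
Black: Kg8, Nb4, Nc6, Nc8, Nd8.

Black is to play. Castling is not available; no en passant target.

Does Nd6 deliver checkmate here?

After Nd6: white king on a8; in check: no.
White is not in check, so this cannot be checkmate.

no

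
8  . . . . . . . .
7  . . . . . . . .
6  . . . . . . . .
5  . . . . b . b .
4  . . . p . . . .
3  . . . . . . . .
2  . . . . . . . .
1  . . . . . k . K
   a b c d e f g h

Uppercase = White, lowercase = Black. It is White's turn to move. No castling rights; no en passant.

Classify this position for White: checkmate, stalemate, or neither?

stalemate

White to move; white king on h1.
In check: no.
King squares — g1: attacked by Kf1; g2: attacked by Kf1; h2: attacked by Be5.
Legal moves for White: none.
Not in check and no legal moves → stalemate.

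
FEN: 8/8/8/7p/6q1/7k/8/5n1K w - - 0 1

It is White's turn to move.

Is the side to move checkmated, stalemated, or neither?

stalemate

White to move; white king on h1.
In check: no.
King squares — g1: attacked by Qg4; g2: attacked by Kh3; h2: attacked by Nf1.
Legal moves for White: none.
Not in check and no legal moves → stalemate.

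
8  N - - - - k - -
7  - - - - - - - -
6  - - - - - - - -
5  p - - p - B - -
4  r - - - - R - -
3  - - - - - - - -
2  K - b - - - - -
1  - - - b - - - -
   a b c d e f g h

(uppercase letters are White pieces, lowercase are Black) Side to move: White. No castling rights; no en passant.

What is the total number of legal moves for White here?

2

White to move; king on a2.
In check: yes, from the black rook on a4.
Legal moves: Kb2, Rxa4.
Count: 2.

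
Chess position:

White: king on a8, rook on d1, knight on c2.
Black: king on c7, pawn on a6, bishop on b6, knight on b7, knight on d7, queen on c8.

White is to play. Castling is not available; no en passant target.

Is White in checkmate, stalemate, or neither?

checkmate

White to move; white king on a8.
In check: yes, from the black queen on c8.
King squares — a7: attacked by Bb6; b7: attacked by Kc7; b8: attacked by Kc7.
Legal moves for White: none.
In check with no legal moves → checkmate.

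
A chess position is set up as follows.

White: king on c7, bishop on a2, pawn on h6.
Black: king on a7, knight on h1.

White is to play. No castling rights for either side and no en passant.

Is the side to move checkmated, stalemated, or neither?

neither

White to move; white king on c7.
In check: no.
Legal moves for White: Kd8, Kc8, Kd7, Kd6, Kc6, Bg8, Bf7, Be6, Bd5, Bc4, Bb3, Bb1, h7.
White has 13 legal moves and is not in check → neither.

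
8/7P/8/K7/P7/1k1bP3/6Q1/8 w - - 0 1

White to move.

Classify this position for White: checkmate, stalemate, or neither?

White to move; white king on a5.
In check: no.
Legal moves for White include: Kb6, Qg8+, Qa8, Qg7, Qb7+, Qg6, Qc6, Qg5, Qd5+, Qg4, Qe4, Qh3, Qg3, Qf3, Qh2, Qf2, Qe2, Qd2, ... (list truncated; more exist).
White has legal moves and is not in check → neither.

neither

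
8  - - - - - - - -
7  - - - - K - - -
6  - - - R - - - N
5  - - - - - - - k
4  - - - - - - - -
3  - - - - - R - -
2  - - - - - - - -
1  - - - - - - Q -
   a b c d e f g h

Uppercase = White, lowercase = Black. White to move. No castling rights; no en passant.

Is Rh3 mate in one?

yes

After Rh3: black king on h5; in check: yes, from the white rook on h3.
King squares — g4: attacked by Qg1; h4: attacked by Rh3; g5: attacked by Qg1; g6: attacked by Qg1; h6: attacked by Rh3.
Black has no legal moves → checkmate.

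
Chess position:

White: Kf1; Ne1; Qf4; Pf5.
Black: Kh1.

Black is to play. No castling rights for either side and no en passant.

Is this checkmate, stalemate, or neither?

Black to move; black king on h1.
In check: no.
King squares — g1: attacked by Kf1; g2: attacked by Ne1; h2: attacked by Qf4.
Legal moves for Black: none.
Not in check and no legal moves → stalemate.

stalemate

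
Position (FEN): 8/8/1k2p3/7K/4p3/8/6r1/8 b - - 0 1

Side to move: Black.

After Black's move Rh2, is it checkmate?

no

After Rh2: white king on h5; in check: yes, from the black rook on h2.
White has 3 legal replies: Kg6, Kg5, Kg4.
In check but a legal move exists → not checkmate.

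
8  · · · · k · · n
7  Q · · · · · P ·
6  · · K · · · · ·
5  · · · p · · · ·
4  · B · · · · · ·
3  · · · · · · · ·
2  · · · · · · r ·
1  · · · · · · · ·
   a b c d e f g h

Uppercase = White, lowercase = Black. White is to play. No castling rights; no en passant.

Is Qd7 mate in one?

After Qd7: black king on e8; in check: yes, from the white queen on d7.
King squares — d7: attacked by Kc6; e7: attacked by Bb4; f7: attacked by Qd7; d8: attacked by Qd7; f8: attacked by Bb4.
Black has no legal moves → checkmate.

yes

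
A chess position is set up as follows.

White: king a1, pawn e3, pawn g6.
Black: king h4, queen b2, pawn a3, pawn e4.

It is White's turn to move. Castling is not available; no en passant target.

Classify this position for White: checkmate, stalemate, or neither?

White to move; white king on a1.
In check: yes, from the black queen on b2.
King squares — b1: attacked by Qb2; a2: attacked by Qb2; b2: attacked by Pa3.
Legal moves for White: none.
In check with no legal moves → checkmate.

checkmate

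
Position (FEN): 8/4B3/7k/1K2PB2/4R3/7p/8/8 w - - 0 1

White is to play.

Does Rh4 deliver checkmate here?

no

After Rh4: black king on h6; in check: yes, from the white rook on h4.
Black has 1 legal reply: Kg7.
In check but a legal move exists → not checkmate.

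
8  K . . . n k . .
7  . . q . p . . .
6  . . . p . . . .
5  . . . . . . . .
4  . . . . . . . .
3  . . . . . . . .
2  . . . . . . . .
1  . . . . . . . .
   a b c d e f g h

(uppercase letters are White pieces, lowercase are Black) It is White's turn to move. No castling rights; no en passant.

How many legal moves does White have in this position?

0

White to move; king on a8.
In check: no.
Legal moves: none.
Count: 0.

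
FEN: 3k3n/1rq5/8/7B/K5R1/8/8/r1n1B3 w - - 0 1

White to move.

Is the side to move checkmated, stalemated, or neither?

checkmate

White to move; white king on a4.
In check: yes, from the black rook on a1.
King squares — a3: attacked by Ra1; b3: attacked by Nc1; b4: attacked by Rb7; a5: attacked by Ra1; b5: attacked by Rb7.
Legal moves for White: none.
In check with no legal moves → checkmate.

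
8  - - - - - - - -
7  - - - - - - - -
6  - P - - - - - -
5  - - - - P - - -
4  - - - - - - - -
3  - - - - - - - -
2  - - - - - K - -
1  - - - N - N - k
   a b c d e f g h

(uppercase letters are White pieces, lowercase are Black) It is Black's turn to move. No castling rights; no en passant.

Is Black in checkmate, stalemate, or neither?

Black to move; black king on h1.
In check: no.
King squares — g1: attacked by Kf2; g2: attacked by Kf2; h2: attacked by Nf1.
Legal moves for Black: none.
Not in check and no legal moves → stalemate.

stalemate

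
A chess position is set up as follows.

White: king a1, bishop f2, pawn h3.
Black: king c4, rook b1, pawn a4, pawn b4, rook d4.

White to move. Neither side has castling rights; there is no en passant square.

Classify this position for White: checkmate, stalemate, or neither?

White to move; white king on a1.
In check: yes, from the black rook on b1.
Legal moves for White: Ka2, Kxb1.
White is in check but has 2 legal moves → neither.

neither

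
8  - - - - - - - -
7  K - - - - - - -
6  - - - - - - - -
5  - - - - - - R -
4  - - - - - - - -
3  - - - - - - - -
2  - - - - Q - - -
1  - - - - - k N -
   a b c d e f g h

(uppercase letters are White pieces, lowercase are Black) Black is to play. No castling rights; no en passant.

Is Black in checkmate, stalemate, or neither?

checkmate

Black to move; black king on f1.
In check: yes, from the white queen on e2.
King squares — e1: attacked by Qe2; g1: attacked by Rg5; e2: attacked by Ng1; f2: attacked by Qe2; g2: attacked by Qe2.
Legal moves for Black: none.
In check with no legal moves → checkmate.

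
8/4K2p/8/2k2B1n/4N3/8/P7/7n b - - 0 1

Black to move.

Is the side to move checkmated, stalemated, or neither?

neither

Black to move; black king on c5.
In check: yes, from the white knight on e4.
Legal moves for Black: Kc6, Kb6, Kd5, Kb5, Kd4, Kc4, Kb4.
Black is in check but has 7 legal moves → neither.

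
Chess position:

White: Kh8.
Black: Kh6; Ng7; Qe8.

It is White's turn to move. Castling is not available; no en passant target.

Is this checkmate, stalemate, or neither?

White to move; white king on h8.
In check: yes, from the black queen on e8.
King squares — g7: attacked by Kh6; h7: attacked by Kh6; g8: attacked by Qe8.
Legal moves for White: none.
In check with no legal moves → checkmate.

checkmate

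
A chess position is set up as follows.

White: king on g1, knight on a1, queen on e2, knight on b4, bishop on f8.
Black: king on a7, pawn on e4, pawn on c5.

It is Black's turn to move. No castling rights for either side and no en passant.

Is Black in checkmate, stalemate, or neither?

Black to move; black king on a7.
In check: no.
Legal moves for Black: Kb8, Ka8, Kb7, Kb6, cxb4, c4, e3.
Black has 7 legal moves and is not in check → neither.

neither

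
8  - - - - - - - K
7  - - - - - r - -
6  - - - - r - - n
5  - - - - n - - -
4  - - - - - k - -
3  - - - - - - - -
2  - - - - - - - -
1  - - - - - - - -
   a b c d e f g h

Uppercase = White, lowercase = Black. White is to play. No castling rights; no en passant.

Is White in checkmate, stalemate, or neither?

White to move; white king on h8.
In check: no.
King squares — g7: attacked by Rf7; h7: attacked by Rf7; g8: attacked by Nh6.
Legal moves for White: none.
Not in check and no legal moves → stalemate.

stalemate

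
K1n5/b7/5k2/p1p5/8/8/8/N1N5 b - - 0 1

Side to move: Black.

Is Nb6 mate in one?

no

After Nb6: white king on a8; in check: yes, from the black knight on b6.
White has 2 legal replies: Kb7, Kxa7.
In check but a legal move exists → not checkmate.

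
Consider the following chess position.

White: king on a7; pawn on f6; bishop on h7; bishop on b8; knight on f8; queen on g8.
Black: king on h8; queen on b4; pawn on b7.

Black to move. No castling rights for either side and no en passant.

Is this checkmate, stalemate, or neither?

Black to move; black king on h8.
In check: yes, from the white queen on g8.
King squares — g7: attacked by Pf6; h7: attacked by Nf8; g8: attacked by Bh7.
Legal moves for Black: none.
In check with no legal moves → checkmate.

checkmate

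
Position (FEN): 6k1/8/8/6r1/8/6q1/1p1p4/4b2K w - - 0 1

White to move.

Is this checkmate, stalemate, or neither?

White to move; white king on h1.
In check: no.
King squares — g1: attacked by Qg3; g2: attacked by Qg3; h2: attacked by Qg3.
Legal moves for White: none.
Not in check and no legal moves → stalemate.

stalemate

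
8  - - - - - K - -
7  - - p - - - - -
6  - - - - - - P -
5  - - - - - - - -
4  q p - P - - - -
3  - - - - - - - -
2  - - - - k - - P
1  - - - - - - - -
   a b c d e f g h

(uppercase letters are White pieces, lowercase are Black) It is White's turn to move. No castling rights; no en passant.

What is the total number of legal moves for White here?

White to move; king on f8.
In check: no.
Legal moves: Kg8, Kg7, Kf7, Ke7, g7, d5, h3, h4.
Count: 8.

8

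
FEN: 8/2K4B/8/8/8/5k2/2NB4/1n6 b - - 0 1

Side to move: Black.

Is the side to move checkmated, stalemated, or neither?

Black to move; black king on f3.
In check: no.
Legal moves for Black: Kg4, Kg3, Kg2, Kf2, Ke2, Nc3, Na3, Nxd2.
Black has 8 legal moves and is not in check → neither.

neither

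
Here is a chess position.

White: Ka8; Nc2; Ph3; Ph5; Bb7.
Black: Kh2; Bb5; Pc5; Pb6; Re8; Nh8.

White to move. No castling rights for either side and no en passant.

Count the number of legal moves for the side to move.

White to move; king on a8.
In check: yes, from the black rook on e8.
Legal moves: Ka7, Bc8.
Count: 2.

2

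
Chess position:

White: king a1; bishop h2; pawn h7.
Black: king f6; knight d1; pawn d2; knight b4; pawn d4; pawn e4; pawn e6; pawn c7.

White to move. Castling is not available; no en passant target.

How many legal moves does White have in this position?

11

White to move; king on a1.
In check: no.
Legal moves: Bxc7, Bd6, Be5+, Bf4, Bg3, Bg1, Kb1, h8=Q+, h8=R, h8=B+, h8=N.
Count: 11.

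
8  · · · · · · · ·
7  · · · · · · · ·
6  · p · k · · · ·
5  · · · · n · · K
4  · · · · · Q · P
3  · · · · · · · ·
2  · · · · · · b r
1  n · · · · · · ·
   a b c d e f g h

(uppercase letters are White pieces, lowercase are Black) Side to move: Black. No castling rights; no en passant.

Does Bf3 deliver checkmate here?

After Bf3: white king on h5; in check: yes, from the black bishop on f3.
White has 4 legal replies: Kh6, Kg5, Qg4, Qxf3.
In check but a legal move exists → not checkmate.

no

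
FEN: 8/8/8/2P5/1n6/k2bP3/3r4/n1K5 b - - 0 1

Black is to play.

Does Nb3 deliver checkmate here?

After Nb3: white king on c1; in check: yes, from the black knight on b3.
King squares — b1: attacked by Bd3; d1: attacked by Rd2; b2: attacked by Rd2; c2: attacked by Rd2; d2: attacked by Nb3.
White has no legal moves → checkmate.

yes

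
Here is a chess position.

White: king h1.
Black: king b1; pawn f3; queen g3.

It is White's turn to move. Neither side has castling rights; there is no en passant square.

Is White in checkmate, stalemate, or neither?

White to move; white king on h1.
In check: no.
King squares — g1: attacked by Qg3; g2: attacked by Pf3; h2: attacked by Qg3.
Legal moves for White: none.
Not in check and no legal moves → stalemate.

stalemate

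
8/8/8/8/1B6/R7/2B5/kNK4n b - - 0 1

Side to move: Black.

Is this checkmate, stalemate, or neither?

Black to move; black king on a1.
In check: yes, from the white rook on a3.
King squares — b1: attacked by Kc1; a2: attacked by Ra3; b2: attacked by Kc1.
Legal moves for Black: none.
In check with no legal moves → checkmate.

checkmate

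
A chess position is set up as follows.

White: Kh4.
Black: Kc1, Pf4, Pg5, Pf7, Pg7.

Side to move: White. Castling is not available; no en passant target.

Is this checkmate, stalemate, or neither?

neither

White to move; white king on h4.
In check: yes, from the black pawn on g5.
Legal moves for White: Kh5, Kxg5, Kg4, Kh3.
White is in check but has 4 legal moves → neither.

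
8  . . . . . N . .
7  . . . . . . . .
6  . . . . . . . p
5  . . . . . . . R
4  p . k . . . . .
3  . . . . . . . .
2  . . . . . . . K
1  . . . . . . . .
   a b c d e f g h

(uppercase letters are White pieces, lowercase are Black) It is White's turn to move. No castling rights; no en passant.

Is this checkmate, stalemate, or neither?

neither

White to move; white king on h2.
In check: no.
Legal moves for White include: Nh7, Nd7, Ng6, Ne6, Rxh6, Rg5, Rf5, Re5, Rd5, Rc5+, Rb5, Ra5, Rh4+, Rh3, Kh3, Kg3, Kg2, Kh1, ... (list truncated; more exist).
White has legal moves and is not in check → neither.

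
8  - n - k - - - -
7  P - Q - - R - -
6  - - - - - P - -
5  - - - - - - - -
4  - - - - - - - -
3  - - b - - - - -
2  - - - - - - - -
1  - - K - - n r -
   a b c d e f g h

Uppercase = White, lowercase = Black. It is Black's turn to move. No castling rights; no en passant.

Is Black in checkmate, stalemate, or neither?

Black to move; black king on d8.
In check: yes, from the white queen on c7.
Legal moves for Black: Ke8.
Black is in check but has 1 legal move → neither.

neither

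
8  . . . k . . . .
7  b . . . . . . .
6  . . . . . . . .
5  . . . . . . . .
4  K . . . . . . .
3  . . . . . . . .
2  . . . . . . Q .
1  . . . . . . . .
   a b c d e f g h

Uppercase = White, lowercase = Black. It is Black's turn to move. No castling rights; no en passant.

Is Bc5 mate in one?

After Bc5: white king on a4; in check: no.
White is not in check, so this cannot be checkmate.

no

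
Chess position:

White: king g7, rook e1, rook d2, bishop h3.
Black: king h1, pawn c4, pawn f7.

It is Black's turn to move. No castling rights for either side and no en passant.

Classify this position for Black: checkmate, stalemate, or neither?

Black to move; black king on h1.
In check: yes, from the white rook on e1.
King squares — g1: attacked by Re1; g2: attacked by Rd2; h2: attacked by Rd2.
Legal moves for Black: none.
In check with no legal moves → checkmate.

checkmate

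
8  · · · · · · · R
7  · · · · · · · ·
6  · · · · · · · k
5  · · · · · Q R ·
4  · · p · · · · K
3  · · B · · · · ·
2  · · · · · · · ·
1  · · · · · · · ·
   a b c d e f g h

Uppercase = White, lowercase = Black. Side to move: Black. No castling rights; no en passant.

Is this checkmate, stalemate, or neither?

checkmate

Black to move; black king on h6.
In check: yes, from the white rook on h8.
King squares — g5: attacked by Kh4; h5: attacked by Kh4; g6: attacked by Qf5; g7: attacked by Bc3; h7: attacked by Qf5.
Legal moves for Black: none.
In check with no legal moves → checkmate.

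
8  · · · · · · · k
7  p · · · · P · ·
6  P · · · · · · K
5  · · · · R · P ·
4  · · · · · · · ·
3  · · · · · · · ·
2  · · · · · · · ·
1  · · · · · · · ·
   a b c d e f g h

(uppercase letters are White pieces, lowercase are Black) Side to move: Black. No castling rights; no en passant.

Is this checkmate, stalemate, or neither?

stalemate

Black to move; black king on h8.
In check: no.
King squares — g7: attacked by Kh6; h7: attacked by Kh6; g8: attacked by Pf7.
Legal moves for Black: none.
Not in check and no legal moves → stalemate.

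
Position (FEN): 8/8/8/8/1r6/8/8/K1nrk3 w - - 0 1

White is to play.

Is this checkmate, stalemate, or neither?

stalemate

White to move; white king on a1.
In check: no.
King squares — b1: attacked by Rb4; a2: attacked by Nc1; b2: attacked by Rb4.
Legal moves for White: none.
Not in check and no legal moves → stalemate.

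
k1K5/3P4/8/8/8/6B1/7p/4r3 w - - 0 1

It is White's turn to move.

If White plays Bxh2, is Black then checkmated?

After Bxh2: black king on a8; in check: no.
Black is not in check, so this cannot be checkmate.

no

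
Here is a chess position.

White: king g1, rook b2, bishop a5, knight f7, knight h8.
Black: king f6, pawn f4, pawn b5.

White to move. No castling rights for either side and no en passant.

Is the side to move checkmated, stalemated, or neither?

White to move; white king on g1.
In check: no.
Legal moves for White include: Ng6, Nd8, Nh6, Nd6, Ng5, Ne5, Bd8+, Bc7, Bb6, Bb4, Bc3+, Bd2, Be1, Rxb5, Rb4, Rb3, Rh2, Rg2, ... (list truncated; more exist).
White has legal moves and is not in check → neither.

neither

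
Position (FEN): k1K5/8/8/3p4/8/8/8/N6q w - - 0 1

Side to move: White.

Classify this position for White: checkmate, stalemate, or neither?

neither

White to move; white king on c8.
In check: no.
Legal moves for White: Kd8, Kd7, Kc7, Nb3, Nc2.
White has 5 legal moves and is not in check → neither.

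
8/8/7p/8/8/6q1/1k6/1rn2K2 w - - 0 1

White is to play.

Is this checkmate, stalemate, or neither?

White to move; white king on f1.
In check: no.
King squares — e1: attacked by Qg3; g1: attacked by Qg3; e2: attacked by Nc1; f2: attacked by Qg3; g2: attacked by Qg3.
Legal moves for White: none.
Not in check and no legal moves → stalemate.

stalemate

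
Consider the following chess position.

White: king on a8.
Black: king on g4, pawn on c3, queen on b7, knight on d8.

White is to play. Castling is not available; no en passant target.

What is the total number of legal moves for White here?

White to move; king on a8.
In check: yes, from the black queen on b7.
Legal moves: none.
Count: 0.

0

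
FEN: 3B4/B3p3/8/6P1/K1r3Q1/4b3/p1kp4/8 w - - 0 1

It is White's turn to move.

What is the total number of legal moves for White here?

4

White to move; king on a4.
In check: yes, from the black rook on c4.
Legal moves: Kb5, Ka5, Ka3, Qxc4+.
Count: 4.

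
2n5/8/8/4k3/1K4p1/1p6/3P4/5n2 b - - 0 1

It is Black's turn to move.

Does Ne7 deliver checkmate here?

After Ne7: white king on b4; in check: no.
White is not in check, so this cannot be checkmate.

no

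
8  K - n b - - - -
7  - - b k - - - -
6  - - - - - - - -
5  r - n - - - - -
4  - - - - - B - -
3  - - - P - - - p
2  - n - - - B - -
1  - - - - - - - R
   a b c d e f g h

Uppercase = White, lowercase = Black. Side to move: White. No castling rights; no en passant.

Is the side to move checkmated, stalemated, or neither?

White to move; white king on a8.
In check: yes, from the black rook on a5.
King squares — a7: attacked by Ra5; b7: attacked by Nc5; b8: attacked by Bc7.
Legal moves for White: none.
In check with no legal moves → checkmate.

checkmate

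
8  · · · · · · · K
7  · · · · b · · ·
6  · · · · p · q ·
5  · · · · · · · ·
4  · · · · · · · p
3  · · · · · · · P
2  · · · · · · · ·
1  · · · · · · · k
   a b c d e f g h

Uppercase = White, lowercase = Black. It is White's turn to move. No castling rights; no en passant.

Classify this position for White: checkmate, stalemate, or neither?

White to move; white king on h8.
In check: no.
King squares — g7: attacked by Qg6; h7: attacked by Qg6; g8: attacked by Qg6.
Legal moves for White: none.
Not in check and no legal moves → stalemate.

stalemate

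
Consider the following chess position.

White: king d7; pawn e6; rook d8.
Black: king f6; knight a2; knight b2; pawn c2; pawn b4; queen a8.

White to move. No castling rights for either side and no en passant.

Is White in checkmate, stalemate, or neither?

White to move; white king on d7.
In check: no.
Legal moves for White: Rh8, Rg8, Rf8+, Re8, Rc8, Rb8, Rxa8, Ke8, Kc7, Kd6, e7.
White has 11 legal moves and is not in check → neither.

neither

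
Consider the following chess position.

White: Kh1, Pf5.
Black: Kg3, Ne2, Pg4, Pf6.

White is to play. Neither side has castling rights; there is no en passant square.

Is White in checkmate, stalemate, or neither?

White to move; white king on h1.
In check: no.
King squares — g1: attacked by Ne2; g2: attacked by Kg3; h2: attacked by Kg3.
Legal moves for White: none.
Not in check and no legal moves → stalemate.

stalemate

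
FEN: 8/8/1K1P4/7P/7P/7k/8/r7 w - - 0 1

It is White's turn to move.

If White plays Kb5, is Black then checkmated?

After Kb5: black king on h3; in check: no.
Black is not in check, so this cannot be checkmate.

no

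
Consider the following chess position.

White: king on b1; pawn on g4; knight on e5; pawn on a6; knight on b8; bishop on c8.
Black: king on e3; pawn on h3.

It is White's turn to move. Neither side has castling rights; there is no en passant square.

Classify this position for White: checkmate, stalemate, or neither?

White to move; white king on b1.
In check: no.
Legal moves for White include: Bd7, Bb7, Be6, Bf5, Nbd7, Nbc6, Nf7, Ned7, Ng6, Nec6, Nc4+, Nf3, Nd3, Kc2, Kb2, Ka2, Kc1, Ka1, ... (list truncated; more exist).
White has legal moves and is not in check → neither.

neither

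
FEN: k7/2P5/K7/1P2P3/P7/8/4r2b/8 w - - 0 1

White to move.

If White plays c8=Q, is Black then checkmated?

After c8=Q: black king on a8; in check: yes, from the white queen on c8.
King squares — a7: attacked by Ka6; b7: attacked by Ka6; b8: attacked by Qc8.
Black has no legal moves → checkmate.

yes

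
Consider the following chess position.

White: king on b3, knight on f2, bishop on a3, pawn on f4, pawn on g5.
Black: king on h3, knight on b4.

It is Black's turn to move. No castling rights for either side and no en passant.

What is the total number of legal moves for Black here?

4

Black to move; king on h3.
In check: yes, from the white knight on f2.
Legal moves: Kh4, Kg3, Kh2, Kg2.
Count: 4.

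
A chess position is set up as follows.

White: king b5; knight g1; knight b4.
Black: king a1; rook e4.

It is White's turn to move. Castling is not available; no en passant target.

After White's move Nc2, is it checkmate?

no

After Nc2: black king on a1; in check: yes, from the white knight on c2.
Black has 3 legal replies: Kb2, Ka2, Kb1.
In check but a legal move exists → not checkmate.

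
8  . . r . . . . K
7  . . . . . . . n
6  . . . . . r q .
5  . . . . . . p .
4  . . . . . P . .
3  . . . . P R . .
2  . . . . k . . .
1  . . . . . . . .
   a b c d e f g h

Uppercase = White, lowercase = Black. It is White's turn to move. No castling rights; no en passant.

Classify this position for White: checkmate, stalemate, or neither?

White to move; white king on h8.
In check: yes, from the black rook on c8.
King squares — g7: attacked by Qg6; h7: attacked by Qg6; g8: attacked by Qg6.
Legal moves for White: none.
In check with no legal moves → checkmate.

checkmate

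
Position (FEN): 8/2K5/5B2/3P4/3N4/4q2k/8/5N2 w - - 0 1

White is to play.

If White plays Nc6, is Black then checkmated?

no

After Nc6: black king on h3; in check: no.
Black is not in check, so this cannot be checkmate.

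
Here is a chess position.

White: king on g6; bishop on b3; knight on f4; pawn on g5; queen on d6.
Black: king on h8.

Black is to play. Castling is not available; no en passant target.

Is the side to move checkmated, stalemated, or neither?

stalemate

Black to move; black king on h8.
In check: no.
King squares — g7: attacked by Kg6; h7: attacked by Kg6; g8: attacked by Bb3.
Legal moves for Black: none.
Not in check and no legal moves → stalemate.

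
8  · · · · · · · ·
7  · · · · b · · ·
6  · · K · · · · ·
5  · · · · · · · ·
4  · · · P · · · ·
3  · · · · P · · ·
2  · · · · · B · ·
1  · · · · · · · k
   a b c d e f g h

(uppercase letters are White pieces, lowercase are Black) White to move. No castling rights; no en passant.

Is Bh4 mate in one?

After Bh4: black king on h1; in check: no.
Black is not in check, so this cannot be checkmate.

no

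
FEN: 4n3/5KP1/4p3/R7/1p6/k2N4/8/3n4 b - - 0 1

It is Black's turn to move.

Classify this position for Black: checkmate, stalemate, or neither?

Black to move; black king on a3.
In check: yes, from the white rook on a5.
King squares — a2: attacked by Ra5; b2: attacked by Nd3; b3: available; a4: attacked by Ra5; b4: own pawn.
Legal moves for Black: Kb3.
Black is in check but has 1 legal move → neither.

neither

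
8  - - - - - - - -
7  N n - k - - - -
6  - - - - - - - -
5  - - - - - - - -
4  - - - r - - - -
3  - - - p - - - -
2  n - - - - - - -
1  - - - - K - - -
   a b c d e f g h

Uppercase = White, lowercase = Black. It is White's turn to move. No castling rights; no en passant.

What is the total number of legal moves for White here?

White to move; king on e1.
In check: no.
Legal moves: Nc8, Nc6, Nb5, Kf2, Kd2, Kf1, Kd1.
Count: 7.

7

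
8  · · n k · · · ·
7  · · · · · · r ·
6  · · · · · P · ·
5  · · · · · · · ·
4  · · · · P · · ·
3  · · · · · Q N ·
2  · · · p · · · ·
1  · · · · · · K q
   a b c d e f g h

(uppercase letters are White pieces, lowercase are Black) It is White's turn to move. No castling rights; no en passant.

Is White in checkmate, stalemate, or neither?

neither

White to move; white king on g1.
In check: yes, from the black queen on h1.
King squares — f1: attacked by Qh1; h1: available; f2: available; g2: attacked by Qh1; h2: attacked by Qh1.
Legal moves for White: Kf2, Kxh1, Qxh1.
White is in check but has 3 legal moves → neither.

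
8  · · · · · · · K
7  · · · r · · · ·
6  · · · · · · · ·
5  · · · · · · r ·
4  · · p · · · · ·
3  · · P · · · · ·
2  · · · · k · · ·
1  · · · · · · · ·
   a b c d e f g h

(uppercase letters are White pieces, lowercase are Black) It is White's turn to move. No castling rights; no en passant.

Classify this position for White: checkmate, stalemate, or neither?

White to move; white king on h8.
In check: no.
King squares — g7: attacked by Rg5; h7: attacked by Rd7; g8: attacked by Rg5.
Legal moves for White: none.
Not in check and no legal moves → stalemate.

stalemate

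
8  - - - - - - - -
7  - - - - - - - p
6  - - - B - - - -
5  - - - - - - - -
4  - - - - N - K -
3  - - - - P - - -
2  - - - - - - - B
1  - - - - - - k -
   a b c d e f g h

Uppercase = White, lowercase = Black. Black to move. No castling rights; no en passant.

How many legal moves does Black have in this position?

Black to move; king on g1.
In check: yes, from the white bishop on h2.
Legal moves: Kg2, Kh1, Kf1.
Count: 3.

3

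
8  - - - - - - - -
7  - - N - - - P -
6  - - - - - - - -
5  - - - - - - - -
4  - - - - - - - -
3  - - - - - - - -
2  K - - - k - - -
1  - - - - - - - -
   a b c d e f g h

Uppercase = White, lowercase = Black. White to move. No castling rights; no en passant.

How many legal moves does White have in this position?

15

White to move; king on a2.
In check: no.
Legal moves: Ne8, Na8, Ne6, Na6, Nd5, Nb5, Kb3, Ka3, Kb2, Kb1, Ka1, g8=Q, g8=R, g8=B, g8=N.
Count: 15.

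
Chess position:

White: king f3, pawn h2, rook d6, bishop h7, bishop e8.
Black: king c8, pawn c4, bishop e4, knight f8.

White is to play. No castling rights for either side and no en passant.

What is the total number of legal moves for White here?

White to move; king on f3.
In check: yes, from the black bishop on e4.
Legal moves: Kg4, Kf4, Kxe4, Kg3, Ke3, Kf2, Ke2, Bxe4.
Count: 8.

8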